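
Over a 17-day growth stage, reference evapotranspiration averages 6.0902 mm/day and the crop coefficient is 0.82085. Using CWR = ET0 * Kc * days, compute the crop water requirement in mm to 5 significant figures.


CWR = 6.0902 * 0.82085 * 17 = 84.985 mm
Therefore the crop water requirement = 84.985 mm.


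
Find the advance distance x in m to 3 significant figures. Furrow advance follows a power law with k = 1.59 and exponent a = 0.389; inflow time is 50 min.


Approach: apply the power-law advance function, x = k*t^a.
x = 1.59 * 50^0.389 = 7.28 m
Therefore the advance distance x = 7.28 m.


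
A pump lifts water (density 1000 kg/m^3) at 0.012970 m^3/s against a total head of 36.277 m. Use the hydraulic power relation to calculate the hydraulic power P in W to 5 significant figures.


Approach: apply the hydraulic power relation, P = rho*g*Q*H.
P = 1000 * 9.81 * 0.012970 * 36.277 = 4615.7 W
Therefore the hydraulic power P = 4615.7 W.


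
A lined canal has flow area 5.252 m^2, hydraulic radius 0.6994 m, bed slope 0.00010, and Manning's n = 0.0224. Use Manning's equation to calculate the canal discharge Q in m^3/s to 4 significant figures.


Approach: apply Manning's equation, Q = (1/n)*A*R^(2/3)*S^(1/2).
Q = (1/0.0224) * 5.252 * 0.6994^(2/3) * 0.00010^(1/2) = 1.847 m^3/s
Therefore the canal discharge Q = 1.847 m^3/s.


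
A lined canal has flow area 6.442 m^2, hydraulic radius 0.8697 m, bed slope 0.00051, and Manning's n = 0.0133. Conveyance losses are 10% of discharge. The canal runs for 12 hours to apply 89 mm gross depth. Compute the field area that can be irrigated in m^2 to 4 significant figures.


Approach: apply Manning's equation with a conveyance and depth budget, Q = (1/n)*A*R^(2/3)*S^(1/2); Q_field = Q*(1-loss); Area = Q_field*t/(d/1000).
Step 1 — canal discharge (Manning's equation):
  Q = (1/0.0133) * 6.442 * 0.8697^(2/3) * 0.00051^(1/2) = 9.96630 m^3/s
Step 2 — delivered flow: Q_field = 9.96630*(1 - 10/100) = 8.96967 m^3/s
Step 3 — volume delivered: V = 8.96967 * 12*3600 = 387490 m^3
Step 4 — area served: A = V / (depth/1000) = 387490 / 0.089 = 4354000 m^2
Therefore the field area that can be irrigated = 4354000 m^2.


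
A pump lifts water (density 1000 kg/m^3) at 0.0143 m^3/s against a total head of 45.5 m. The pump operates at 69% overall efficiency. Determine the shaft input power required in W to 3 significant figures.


Approach: apply hydraulic power then efficiency conversion, P = rho*g*Q*H; P_in = P/eta.
Step 1 — hydraulic power (P = rho*g*Q*H):
  P = 1000 * 9.81 * 0.0143 * 45.5 = 6382.9 W
Step 2 — input power: P_in = P/eta = 6382.9 / 0.69 = 9250 W
Therefore the shaft input power required = 9250 W.


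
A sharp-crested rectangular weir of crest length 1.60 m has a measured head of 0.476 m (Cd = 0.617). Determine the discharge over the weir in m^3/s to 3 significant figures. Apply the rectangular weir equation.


Approach: apply the rectangular weir equation, Q = (2/3)*Cd*L*sqrt(2g)*H^1.5.
Q = (2/3)*0.617*1.60*sqrt(2*9.81)*0.476^1.5 = 0.957 m^3/s
Therefore the discharge over the weir = 0.957 m^3/s.


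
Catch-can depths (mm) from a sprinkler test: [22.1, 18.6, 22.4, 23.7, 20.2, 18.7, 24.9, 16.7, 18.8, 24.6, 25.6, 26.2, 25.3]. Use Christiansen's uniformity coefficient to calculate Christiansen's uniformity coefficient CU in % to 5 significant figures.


Approach: apply Christiansen's uniformity coefficient, CU = (1 - mean_abs_deviation/mean)*100.
mean = 22.13846 mm
mean |d_i - mean| = 2.727811 mm
CU = (1 - 2.727811/22.13846)*100 = 87.678 %
Therefore Christiansen's uniformity coefficient CU = 87.678 %.


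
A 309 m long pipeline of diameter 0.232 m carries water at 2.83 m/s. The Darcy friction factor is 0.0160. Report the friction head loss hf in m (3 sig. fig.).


Approach: apply the Darcy-Weisbach equation, hf = f*(L/D)*(v^2/(2g)).
hf = 0.0160 * (309/0.232) * (2.83^2 / (2*9.81))
hf = 8.70 m
Therefore the friction head loss hf = 8.70 m.


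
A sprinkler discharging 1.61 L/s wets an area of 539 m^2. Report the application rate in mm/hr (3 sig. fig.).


Approach: apply the application rate relation, rate = (Q/A)*3600.
rate = (1.61 / 539) * 3600 = 10.8 mm/hr
Therefore the application rate = 10.8 mm/hr.


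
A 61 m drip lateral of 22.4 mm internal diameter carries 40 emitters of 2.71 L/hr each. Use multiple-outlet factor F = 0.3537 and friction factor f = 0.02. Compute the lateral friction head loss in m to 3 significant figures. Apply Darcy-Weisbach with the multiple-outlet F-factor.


Approach: apply Darcy-Weisbach with the multiple-outlet F-factor, Q = n*q/(3600*1000) m^3/s; v = Q/A; hf = F*f*(L/D)*(v^2/(2g)).
Q = 40*2.71/(3600*1000) = 3.0111e-05 m^3/s
A = pi*(22.4e-3/2)^2 = 3.9408e-04 m^2, so v = Q/A = 0.076408 m/s
hf = 0.3537*0.02*(61/0.0224)*(0.076408^2/(2*9.81)) = 0.00573 m
Therefore the lateral friction head loss = 0.00573 m.


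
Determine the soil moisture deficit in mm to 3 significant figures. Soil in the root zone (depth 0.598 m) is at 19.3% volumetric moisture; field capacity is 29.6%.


Approach: apply the soil moisture deficit relation, SMD = (FC - theta)/100 * depth * 1000.
SMD = (29.6 - 19.3)/100 * 0.598 * 1000 = 61.6 mm
Therefore the soil moisture deficit = 61.6 mm.


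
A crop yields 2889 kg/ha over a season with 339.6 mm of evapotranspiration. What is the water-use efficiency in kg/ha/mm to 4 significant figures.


Approach: apply the water-use efficiency ratio, WUE = yield/ET.
WUE = 2889 / 339.6 = 8.507 kg/ha/mm
Therefore the water-use efficiency = 8.507 kg/ha/mm.


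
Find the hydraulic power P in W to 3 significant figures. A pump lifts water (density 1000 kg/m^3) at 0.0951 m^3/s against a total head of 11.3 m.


Approach: apply the hydraulic power relation, P = rho*g*Q*H.
P = 1000 * 9.81 * 0.0951 * 11.3 = 10500 W
Therefore the hydraulic power P = 10500 W.


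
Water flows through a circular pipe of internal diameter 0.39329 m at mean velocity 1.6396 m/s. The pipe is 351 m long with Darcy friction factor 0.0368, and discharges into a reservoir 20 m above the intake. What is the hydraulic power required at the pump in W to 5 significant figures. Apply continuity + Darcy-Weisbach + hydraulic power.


Approach: apply continuity + Darcy-Weisbach + hydraulic power, Q = A*v; hf = f*(L/D)*(v^2/(2g)); H = static + hf; P = rho*g*Q*H.
Step 1 — flow rate (continuity, Q = A*v):
  A = pi*(0.39329/2)^2 = 0.1214831 m^2
  Q = 0.1214831 * 1.6396 = 0.1991836 m^3/s
Step 2 — friction head loss (Darcy-Weisbach):
  hf = 0.0368 * (351/0.39329) * (1.6396^2 / (2*9.81))
  hf = 4.500066 m
Step 3 — total head: H = 20 + 4.500066 = 24.50007 m
Step 4 — hydraulic power (P = rho*g*Q*H):
  P = 1000 * 9.81 * 0.1991836 * 24.50007 = 47873 W
Therefore the hydraulic power required at the pump = 47873 W.


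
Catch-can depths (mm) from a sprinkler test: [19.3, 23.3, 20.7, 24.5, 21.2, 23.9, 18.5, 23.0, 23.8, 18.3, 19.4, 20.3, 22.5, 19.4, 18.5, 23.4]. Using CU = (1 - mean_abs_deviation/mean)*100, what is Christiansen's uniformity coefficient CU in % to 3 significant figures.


mean = 21.250 mm
mean |d_i - mean| = 1.9563 mm
CU = (1 - 1.9563/21.250)*100 = 90.8 %
Therefore Christiansen's uniformity coefficient CU = 90.8 %.


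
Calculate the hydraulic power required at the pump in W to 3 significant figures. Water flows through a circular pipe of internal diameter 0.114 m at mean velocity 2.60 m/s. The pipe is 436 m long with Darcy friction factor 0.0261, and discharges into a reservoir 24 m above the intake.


Approach: apply continuity + Darcy-Weisbach + hydraulic power, Q = A*v; hf = f*(L/D)*(v^2/(2g)); H = static + hf; P = rho*g*Q*H.
Step 1 — flow rate (continuity, Q = A*v):
  A = pi*(0.114/2)^2 = 0.010207 m^2
  Q = 0.010207 * 2.60 = 0.026538 m^3/s
Step 2 — friction head loss (Darcy-Weisbach):
  hf = 0.0261 * (436/0.114) * (2.60^2 / (2*9.81))
  hf = 34.393 m
Step 3 — total head: H = 24 + 34.393 = 58.393 m
Step 4 — hydraulic power (P = rho*g*Q*H):
  P = 1000 * 9.81 * 0.026538 * 58.393 = 15200 W
Therefore the hydraulic power required at the pump = 15200 W.


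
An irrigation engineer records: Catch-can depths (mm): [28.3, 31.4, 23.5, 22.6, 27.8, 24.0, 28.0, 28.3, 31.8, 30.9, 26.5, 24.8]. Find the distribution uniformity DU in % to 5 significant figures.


Approach: apply the low-quarter distribution uniformity, DU = (mean of lowest quarter of readings / overall mean)*100.
sorted lowest 3 of 12: [22.6, 23.5, 24.0] -> mean = 23.36667 mm
overall mean = 27.32500 mm
DU = (23.36667/27.32500)*100 = 85.514 %
Therefore the distribution uniformity DU = 85.514 %.


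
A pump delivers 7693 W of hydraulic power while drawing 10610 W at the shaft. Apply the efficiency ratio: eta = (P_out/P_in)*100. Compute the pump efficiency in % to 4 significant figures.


eta = (7693 / 10610) * 100 = 72.51 %
Therefore the pump efficiency = 72.51 %.


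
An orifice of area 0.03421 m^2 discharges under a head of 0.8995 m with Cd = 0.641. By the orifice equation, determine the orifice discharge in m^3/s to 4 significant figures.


Approach: apply the orifice equation, Q = Cd*A*sqrt(2*g*h).
Q = 0.641 * 0.03421 * sqrt(2*9.81*0.8995) = 0.09212 m^3/s
Therefore the orifice discharge = 0.09212 m^3/s.


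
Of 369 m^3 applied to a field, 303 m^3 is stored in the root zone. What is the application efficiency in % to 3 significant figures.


Approach: apply the application efficiency ratio, Ea = (stored/applied)*100.
Ea = (303/369)*100 = 82.1 %
Therefore the application efficiency = 82.1 %.


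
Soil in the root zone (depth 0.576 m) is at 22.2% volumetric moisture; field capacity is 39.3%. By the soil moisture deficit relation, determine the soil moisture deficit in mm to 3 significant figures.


Approach: apply the soil moisture deficit relation, SMD = (FC - theta)/100 * depth * 1000.
SMD = (39.3 - 22.2)/100 * 0.576 * 1000 = 98.5 mm
Therefore the soil moisture deficit = 98.5 mm.


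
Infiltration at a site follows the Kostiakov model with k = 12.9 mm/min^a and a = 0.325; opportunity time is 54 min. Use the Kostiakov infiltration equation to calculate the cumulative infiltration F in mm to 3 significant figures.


Approach: apply the Kostiakov infiltration equation, F = k*t^a.
F = 12.9 * 54^0.325 = 47.2 mm
Therefore the cumulative infiltration F = 47.2 mm.


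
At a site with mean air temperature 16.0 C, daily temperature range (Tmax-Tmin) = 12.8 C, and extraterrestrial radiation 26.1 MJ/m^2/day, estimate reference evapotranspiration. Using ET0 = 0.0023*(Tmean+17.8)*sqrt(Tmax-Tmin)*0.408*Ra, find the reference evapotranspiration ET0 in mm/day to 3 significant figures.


ET0 = 0.0023*(16.0+17.8)*sqrt(12.8)*0.408*26.1 = 2.96 mm/day
Therefore the reference evapotranspiration ET0 = 2.96 mm/day.


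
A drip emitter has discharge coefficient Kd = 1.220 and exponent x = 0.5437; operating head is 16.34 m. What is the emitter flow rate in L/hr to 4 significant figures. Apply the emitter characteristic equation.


Approach: apply the emitter characteristic equation, q = Kd * h^x.
q = 1.220 * 16.34^0.5437 = 5.572 L/hr
Therefore the emitter flow rate = 5.572 L/hr.


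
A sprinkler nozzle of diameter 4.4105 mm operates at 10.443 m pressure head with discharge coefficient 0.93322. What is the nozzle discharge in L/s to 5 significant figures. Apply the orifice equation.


Approach: apply the orifice equation, Q = Cd*A*sqrt(2*g*h), A = pi*(d/2)^2.
A = pi*(4.4105e-3/2)^2 = 1.527797e-05 m^2
Q = 0.93322 * 1.527797e-05 * sqrt(2*9.81*10.443) * 1000 = 0.20409 L/s
Therefore the nozzle discharge = 0.20409 L/s.


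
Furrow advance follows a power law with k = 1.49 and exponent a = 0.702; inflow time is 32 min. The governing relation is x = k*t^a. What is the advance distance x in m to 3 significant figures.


x = 1.49 * 32^0.702 = 17.0 m
Therefore the advance distance x = 17.0 m.


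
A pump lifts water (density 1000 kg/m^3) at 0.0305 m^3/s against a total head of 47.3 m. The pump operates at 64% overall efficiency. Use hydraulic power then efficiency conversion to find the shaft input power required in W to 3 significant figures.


Approach: apply hydraulic power then efficiency conversion, P = rho*g*Q*H; P_in = P/eta.
Step 1 — hydraulic power (P = rho*g*Q*H):
  P = 1000 * 9.81 * 0.0305 * 47.3 = 14152 W
Step 2 — input power: P_in = P/eta = 14152 / 0.64 = 22100 W
Therefore the shaft input power required = 22100 W.


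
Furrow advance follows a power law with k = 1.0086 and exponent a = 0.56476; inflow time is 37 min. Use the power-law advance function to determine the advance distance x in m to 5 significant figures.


Approach: apply the power-law advance function, x = k*t^a.
x = 1.0086 * 37^0.56476 = 7.7513 m
Therefore the advance distance x = 7.7513 m.


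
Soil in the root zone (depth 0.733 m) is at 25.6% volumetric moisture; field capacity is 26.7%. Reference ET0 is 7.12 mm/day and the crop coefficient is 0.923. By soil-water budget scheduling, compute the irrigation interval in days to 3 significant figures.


Approach: apply soil-water budget scheduling, SMD = (FC-theta)/100*depth*1000; ETc = ET0*Kc; interval = SMD/ETc.
Step 1 — soil moisture deficit:
  SMD = (26.7 - 25.6)/100 * 0.733 * 1000 = 8.0630 mm
Step 2 — daily crop ET (ETc = ET0*Kc):
  ETc = 7.12 * 0.923 = 6.5718 mm/day
Step 3 — irrigation interval (SMD/ETc):
  interval = 8.0630 / 6.5718 = 1.23 days
Therefore the irrigation interval = 1.23 days.


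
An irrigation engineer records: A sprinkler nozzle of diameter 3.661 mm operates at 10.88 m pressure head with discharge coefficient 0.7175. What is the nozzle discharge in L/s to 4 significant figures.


Approach: apply the orifice equation, Q = Cd*A*sqrt(2*g*h), A = pi*(d/2)^2.
A = pi*(3.661e-3/2)^2 = 1.05266e-05 m^2
Q = 0.7175 * 1.05266e-05 * sqrt(2*9.81*10.88) * 1000 = 0.1104 L/s
Therefore the nozzle discharge = 0.1104 L/s.


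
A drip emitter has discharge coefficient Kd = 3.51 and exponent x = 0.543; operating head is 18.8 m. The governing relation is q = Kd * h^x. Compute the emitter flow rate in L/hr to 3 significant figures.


q = 3.51 * 18.8^0.543 = 17.3 L/hr
Therefore the emitter flow rate = 17.3 L/hr.


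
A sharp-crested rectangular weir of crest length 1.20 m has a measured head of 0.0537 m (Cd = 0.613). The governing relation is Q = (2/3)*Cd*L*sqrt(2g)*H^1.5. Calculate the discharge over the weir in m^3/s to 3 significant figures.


Q = (2/3)*0.613*1.20*sqrt(2*9.81)*0.0537^1.5 = 0.0270 m^3/s
Therefore the discharge over the weir = 0.0270 m^3/s.


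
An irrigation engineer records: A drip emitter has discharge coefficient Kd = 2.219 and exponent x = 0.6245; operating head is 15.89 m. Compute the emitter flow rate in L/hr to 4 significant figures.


Approach: apply the emitter characteristic equation, q = Kd * h^x.
q = 2.219 * 15.89^0.6245 = 12.48 L/hr
Therefore the emitter flow rate = 12.48 L/hr.


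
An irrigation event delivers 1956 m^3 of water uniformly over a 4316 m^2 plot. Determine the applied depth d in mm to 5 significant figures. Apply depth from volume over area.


Approach: apply depth from volume over area, d = (V/A)*1000.
d = (1956 / 4316) * 1000 = 453.20 mm
Therefore the applied depth d = 453.20 mm.


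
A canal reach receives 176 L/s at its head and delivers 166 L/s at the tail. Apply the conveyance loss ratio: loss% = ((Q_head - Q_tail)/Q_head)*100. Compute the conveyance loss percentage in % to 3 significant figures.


loss = ((176 - 166)/176)*100 = 5.68 %
Therefore the conveyance loss percentage = 5.68 %.


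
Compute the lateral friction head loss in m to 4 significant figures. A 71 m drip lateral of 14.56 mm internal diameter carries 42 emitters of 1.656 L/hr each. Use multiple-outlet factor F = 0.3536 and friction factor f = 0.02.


Approach: apply Darcy-Weisbach with the multiple-outlet F-factor, Q = n*q/(3600*1000) m^3/s; v = Q/A; hf = F*f*(L/D)*(v^2/(2g)).
Q = 42*1.656/(3600*1000) = 1.93200e-05 m^3/s
A = pi*(14.56e-3/2)^2 = 1.66499e-04 m^2, so v = Q/A = 0.116036 m/s
hf = 0.3536*0.02*(71/0.01456)*(0.116036^2/(2*9.81)) = 0.02367 m
Therefore the lateral friction head loss = 0.02367 m.


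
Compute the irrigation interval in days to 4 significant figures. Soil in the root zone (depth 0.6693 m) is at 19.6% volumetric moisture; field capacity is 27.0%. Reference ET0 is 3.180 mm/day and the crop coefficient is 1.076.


Approach: apply soil-water budget scheduling, SMD = (FC-theta)/100*depth*1000; ETc = ET0*Kc; interval = SMD/ETc.
Step 1 — soil moisture deficit:
  SMD = (27.0 - 19.6)/100 * 0.6693 * 1000 = 49.5282 mm
Step 2 — daily crop ET (ETc = ET0*Kc):
  ETc = 3.180 * 1.076 = 3.42168 mm/day
Step 3 — irrigation interval (SMD/ETc):
  interval = 49.5282 / 3.42168 = 14.47 days
Therefore the irrigation interval = 14.47 days.


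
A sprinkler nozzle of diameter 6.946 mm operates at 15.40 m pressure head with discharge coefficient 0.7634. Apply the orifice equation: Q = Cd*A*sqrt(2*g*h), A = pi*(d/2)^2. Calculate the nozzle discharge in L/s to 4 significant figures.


A = pi*(6.946e-3/2)^2 = 3.78930e-05 m^2
Q = 0.7634 * 3.78930e-05 * sqrt(2*9.81*15.40) * 1000 = 0.5028 L/s
Therefore the nozzle discharge = 0.5028 L/s.


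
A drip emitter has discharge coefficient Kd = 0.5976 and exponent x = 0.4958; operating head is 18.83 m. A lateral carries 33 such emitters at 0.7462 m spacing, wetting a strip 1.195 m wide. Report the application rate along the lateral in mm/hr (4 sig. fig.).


Approach: apply the emitter equation with a lateral mass balance, q = Kd*h^x; Q = n*q; rate = Q/(n*spacing*width).
Step 1 — single emitter flow (q = Kd*h^x):
  q = 0.5976 * 18.83^0.4958 = 2.56142 L/hr
Step 2 — total lateral flow: Q = 33 * 2.56142 = 84.5270 L/hr
Step 3 — wetted area: A = 33 * 0.7462 * 1.195 = 29.4264 m^2
Step 4 — application rate: Q/A = 84.5270/29.4264 = 2.872 mm/hr
Therefore the application rate along the lateral = 2.872 mm/hr.


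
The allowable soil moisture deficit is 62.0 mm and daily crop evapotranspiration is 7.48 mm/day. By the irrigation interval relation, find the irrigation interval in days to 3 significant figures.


Approach: apply the irrigation interval relation, interval = SMD / ETc.
interval = 62.0 / 7.48 = 8.29 days
Therefore the irrigation interval = 8.29 days.


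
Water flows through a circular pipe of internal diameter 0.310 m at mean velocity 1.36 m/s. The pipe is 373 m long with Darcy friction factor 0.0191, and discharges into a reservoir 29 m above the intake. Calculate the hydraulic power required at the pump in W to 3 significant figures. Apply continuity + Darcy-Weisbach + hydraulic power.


Approach: apply continuity + Darcy-Weisbach + hydraulic power, Q = A*v; hf = f*(L/D)*(v^2/(2g)); H = static + hf; P = rho*g*Q*H.
Step 1 — flow rate (continuity, Q = A*v):
  A = pi*(0.310/2)^2 = 0.075477 m^2
  Q = 0.075477 * 1.36 = 0.10265 m^3/s
Step 2 — friction head loss (Darcy-Weisbach):
  hf = 0.0191 * (373/0.310) * (1.36^2 / (2*9.81))
  hf = 2.1665 m
Step 3 — total head: H = 29 + 2.1665 = 31.167 m
Step 4 — hydraulic power (P = rho*g*Q*H):
  P = 1000 * 9.81 * 0.10265 * 31.167 = 31400 W
Therefore the hydraulic power required at the pump = 31400 W.


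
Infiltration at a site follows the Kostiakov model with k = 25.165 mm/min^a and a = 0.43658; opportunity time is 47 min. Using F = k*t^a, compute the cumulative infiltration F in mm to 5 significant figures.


F = 25.165 * 47^0.43658 = 135.15 mm
Therefore the cumulative infiltration F = 135.15 mm.


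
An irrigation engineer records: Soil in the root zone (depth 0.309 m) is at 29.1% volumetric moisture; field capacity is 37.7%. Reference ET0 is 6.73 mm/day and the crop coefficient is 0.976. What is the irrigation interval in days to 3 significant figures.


Approach: apply soil-water budget scheduling, SMD = (FC-theta)/100*depth*1000; ETc = ET0*Kc; interval = SMD/ETc.
Step 1 — soil moisture deficit:
  SMD = (37.7 - 29.1)/100 * 0.309 * 1000 = 26.574 mm
Step 2 — daily crop ET (ETc = ET0*Kc):
  ETc = 6.73 * 0.976 = 6.5685 mm/day
Step 3 — irrigation interval (SMD/ETc):
  interval = 26.574 / 6.5685 = 4.05 days
Therefore the irrigation interval = 4.05 days.


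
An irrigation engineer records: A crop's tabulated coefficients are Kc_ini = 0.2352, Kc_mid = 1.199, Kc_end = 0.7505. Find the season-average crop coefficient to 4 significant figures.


Approach: apply a simple seasonal average, Kc_avg = (Kc_ini + Kc_mid + Kc_end)/3.
Kc_avg = (0.2352 + 1.199 + 0.7505)/3 = 0.7282
Therefore the season-average crop coefficient = 0.7282.


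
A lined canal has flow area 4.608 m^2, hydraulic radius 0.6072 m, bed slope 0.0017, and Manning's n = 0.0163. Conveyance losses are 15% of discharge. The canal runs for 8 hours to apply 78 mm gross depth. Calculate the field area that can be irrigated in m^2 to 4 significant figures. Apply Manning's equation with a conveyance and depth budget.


Approach: apply Manning's equation with a conveyance and depth budget, Q = (1/n)*A*R^(2/3)*S^(1/2); Q_field = Q*(1-loss); Area = Q_field*t/(d/1000).
Step 1 — canal discharge (Manning's equation):
  Q = (1/0.0163) * 4.608 * 0.6072^(2/3) * 0.0017^(1/2) = 8.35803 m^3/s
Step 2 — delivered flow: Q_field = 8.35803*(1 - 15/100) = 7.10432 m^3/s
Step 3 — volume delivered: V = 7.10432 * 8*3600 = 204605 m^3
Step 4 — area served: A = V / (depth/1000) = 204605 / 0.078 = 2623000 m^2
Therefore the field area that can be irrigated = 2623000 m^2.


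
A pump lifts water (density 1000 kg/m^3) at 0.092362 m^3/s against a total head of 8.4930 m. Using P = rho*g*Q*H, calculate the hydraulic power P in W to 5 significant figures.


P = 1000 * 9.81 * 0.092362 * 8.4930 = 7695.3 W
Therefore the hydraulic power P = 7695.3 W.


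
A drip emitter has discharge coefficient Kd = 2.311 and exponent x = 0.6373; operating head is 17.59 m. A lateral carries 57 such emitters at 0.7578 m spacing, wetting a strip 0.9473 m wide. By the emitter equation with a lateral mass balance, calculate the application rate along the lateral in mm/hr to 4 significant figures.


Approach: apply the emitter equation with a lateral mass balance, q = Kd*h^x; Q = n*q; rate = Q/(n*spacing*width).
Step 1 — single emitter flow (q = Kd*h^x):
  q = 2.311 * 17.59^0.6373 = 14.3684 L/hr
Step 2 — total lateral flow: Q = 57 * 14.3684 = 818.998 L/hr
Step 3 — wetted area: A = 57 * 0.7578 * 0.9473 = 40.9182 m^2
Step 4 — application rate: Q/A = 818.998/40.9182 = 20.02 mm/hr
Therefore the application rate along the lateral = 20.02 mm/hr.


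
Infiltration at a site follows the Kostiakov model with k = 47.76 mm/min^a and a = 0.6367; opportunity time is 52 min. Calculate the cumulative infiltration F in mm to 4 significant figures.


Approach: apply the Kostiakov infiltration equation, F = k*t^a.
F = 47.76 * 52^0.6367 = 591.1 mm
Therefore the cumulative infiltration F = 591.1 mm.


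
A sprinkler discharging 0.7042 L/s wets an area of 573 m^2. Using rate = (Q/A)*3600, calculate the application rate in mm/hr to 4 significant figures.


rate = (0.7042 / 573) * 3600 = 4.424 mm/hr
Therefore the application rate = 4.424 mm/hr.


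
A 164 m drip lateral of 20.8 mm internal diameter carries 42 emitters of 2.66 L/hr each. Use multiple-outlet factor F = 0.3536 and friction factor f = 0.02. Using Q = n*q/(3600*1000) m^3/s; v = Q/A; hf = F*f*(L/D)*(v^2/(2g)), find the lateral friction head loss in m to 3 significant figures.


Q = 42*2.66/(3600*1000) = 3.1033e-05 m^3/s
A = pi*(20.8e-3/2)^2 = 3.3979e-04 m^2, so v = Q/A = 0.091330 m/s
hf = 0.3536*0.02*(164/0.0208)*(0.091330^2/(2*9.81)) = 0.0237 m
Therefore the lateral friction head loss = 0.0237 m.


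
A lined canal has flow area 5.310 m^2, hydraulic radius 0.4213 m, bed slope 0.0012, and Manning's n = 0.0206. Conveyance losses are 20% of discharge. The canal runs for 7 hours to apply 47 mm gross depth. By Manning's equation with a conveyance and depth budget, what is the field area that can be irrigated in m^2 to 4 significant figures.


Approach: apply Manning's equation with a conveyance and depth budget, Q = (1/n)*A*R^(2/3)*S^(1/2); Q_field = Q*(1-loss); Area = Q_field*t/(d/1000).
Step 1 — canal discharge (Manning's equation):
  Q = (1/0.0206) * 5.310 * 0.4213^(2/3) * 0.0012^(1/2) = 5.01817 m^3/s
Step 2 — delivered flow: Q_field = 5.01817*(1 - 20/100) = 4.01454 m^3/s
Step 3 — volume delivered: V = 4.01454 * 7*3600 = 101166 m^3
Step 4 — area served: A = V / (depth/1000) = 101166 / 0.047 = 2152000 m^2
Therefore the field area that can be irrigated = 2152000 m^2.


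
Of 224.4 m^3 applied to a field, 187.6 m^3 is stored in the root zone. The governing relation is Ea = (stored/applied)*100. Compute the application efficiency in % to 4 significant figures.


Ea = (187.6/224.4)*100 = 83.60 %
Therefore the application efficiency = 83.60 %.


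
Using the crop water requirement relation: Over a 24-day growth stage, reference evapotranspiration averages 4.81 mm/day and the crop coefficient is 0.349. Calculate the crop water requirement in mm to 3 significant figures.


Approach: apply the crop water requirement relation, CWR = ET0 * Kc * days.
CWR = 4.81 * 0.349 * 24 = 40.3 mm
Therefore the crop water requirement = 40.3 mm.


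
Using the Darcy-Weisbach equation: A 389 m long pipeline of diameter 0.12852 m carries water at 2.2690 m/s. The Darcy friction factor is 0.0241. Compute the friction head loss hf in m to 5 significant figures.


Approach: apply the Darcy-Weisbach equation, hf = f*(L/D)*(v^2/(2g)).
hf = 0.0241 * (389/0.12852) * (2.2690^2 / (2*9.81))
hf = 19.141 m
Therefore the friction head loss hf = 19.141 m.


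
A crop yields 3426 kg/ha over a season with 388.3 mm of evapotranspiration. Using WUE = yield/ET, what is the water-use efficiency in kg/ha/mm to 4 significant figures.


WUE = 3426 / 388.3 = 8.823 kg/ha/mm
Therefore the water-use efficiency = 8.823 kg/ha/mm.


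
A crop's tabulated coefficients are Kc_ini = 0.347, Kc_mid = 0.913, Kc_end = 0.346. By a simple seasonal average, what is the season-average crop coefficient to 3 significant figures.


Approach: apply a simple seasonal average, Kc_avg = (Kc_ini + Kc_mid + Kc_end)/3.
Kc_avg = (0.347 + 0.913 + 0.346)/3 = 0.535
Therefore the season-average crop coefficient = 0.535.


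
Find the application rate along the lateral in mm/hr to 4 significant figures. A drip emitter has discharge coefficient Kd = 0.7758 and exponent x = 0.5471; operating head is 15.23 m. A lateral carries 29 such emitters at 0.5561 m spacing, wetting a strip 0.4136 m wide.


Approach: apply the emitter equation with a lateral mass balance, q = Kd*h^x; Q = n*q; rate = Q/(n*spacing*width).
Step 1 — single emitter flow (q = Kd*h^x):
  q = 0.7758 * 15.23^0.5471 = 3.44195 L/hr
Step 2 — total lateral flow: Q = 29 * 3.44195 = 99.8166 L/hr
Step 3 — wetted area: A = 29 * 0.5561 * 0.4136 = 6.67009 m^2
Step 4 — application rate: Q/A = 99.8166/6.67009 = 14.96 mm/hr
Therefore the application rate along the lateral = 14.96 mm/hr.


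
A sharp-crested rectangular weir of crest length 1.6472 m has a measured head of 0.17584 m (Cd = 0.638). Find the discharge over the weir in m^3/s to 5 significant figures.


Approach: apply the rectangular weir equation, Q = (2/3)*Cd*L*sqrt(2g)*H^1.5.
Q = (2/3)*0.638*1.6472*sqrt(2*9.81)*0.17584^1.5 = 0.22882 m^3/s
Therefore the discharge over the weir = 0.22882 m^3/s.


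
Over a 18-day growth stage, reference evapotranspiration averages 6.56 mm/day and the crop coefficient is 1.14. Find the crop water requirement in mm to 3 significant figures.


Approach: apply the crop water requirement relation, CWR = ET0 * Kc * days.
CWR = 6.56 * 1.14 * 18 = 135 mm
Therefore the crop water requirement = 135 mm.


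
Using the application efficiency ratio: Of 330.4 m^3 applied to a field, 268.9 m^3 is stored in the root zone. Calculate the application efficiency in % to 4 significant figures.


Approach: apply the application efficiency ratio, Ea = (stored/applied)*100.
Ea = (268.9/330.4)*100 = 81.39 %
Therefore the application efficiency = 81.39 %.


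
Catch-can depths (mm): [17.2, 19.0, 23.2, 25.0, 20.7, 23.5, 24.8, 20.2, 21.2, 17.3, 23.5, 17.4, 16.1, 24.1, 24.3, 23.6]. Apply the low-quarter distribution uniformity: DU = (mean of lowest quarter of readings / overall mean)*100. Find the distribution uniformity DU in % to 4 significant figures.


sorted lowest 4 of 16: [16.1, 17.2, 17.3, 17.4] -> mean = 17.0000 mm
overall mean = 21.3188 mm
DU = (17.0000/21.3188)*100 = 79.74 %
Therefore the distribution uniformity DU = 79.74 %.


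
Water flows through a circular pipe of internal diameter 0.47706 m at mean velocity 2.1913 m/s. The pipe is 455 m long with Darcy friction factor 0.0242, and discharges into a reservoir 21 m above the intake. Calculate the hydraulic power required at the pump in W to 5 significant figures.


Approach: apply continuity + Darcy-Weisbach + hydraulic power, Q = A*v; hf = f*(L/D)*(v^2/(2g)); H = static + hf; P = rho*g*Q*H.
Step 1 — flow rate (continuity, Q = A*v):
  A = pi*(0.47706/2)^2 = 0.1787458 m^2
  Q = 0.1787458 * 2.1913 = 0.3916857 m^3/s
Step 2 — friction head loss (Darcy-Weisbach):
  hf = 0.0242 * (455/0.47706) * (2.1913^2 / (2*9.81))
  hf = 5.648829 m
Step 3 — total head: H = 21 + 5.648829 = 26.64883 m
Step 4 — hydraulic power (P = rho*g*Q*H):
  P = 1000 * 9.81 * 0.3916857 * 26.64883 = 102400 W
Therefore the hydraulic power required at the pump = 102400 W.


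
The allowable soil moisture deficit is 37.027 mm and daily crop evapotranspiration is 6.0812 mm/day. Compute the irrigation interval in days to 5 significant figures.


Approach: apply the irrigation interval relation, interval = SMD / ETc.
interval = 37.027 / 6.0812 = 6.0888 days
Therefore the irrigation interval = 6.0888 days.


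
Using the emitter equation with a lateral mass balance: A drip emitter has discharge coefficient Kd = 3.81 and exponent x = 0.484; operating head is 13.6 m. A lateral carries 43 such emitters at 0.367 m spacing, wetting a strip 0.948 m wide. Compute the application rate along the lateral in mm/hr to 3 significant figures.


Approach: apply the emitter equation with a lateral mass balance, q = Kd*h^x; Q = n*q; rate = Q/(n*spacing*width).
Step 1 — single emitter flow (q = Kd*h^x):
  q = 3.81 * 13.6^0.484 = 13.476 L/hr
Step 2 — total lateral flow: Q = 43 * 13.476 = 579.46 L/hr
Step 3 — wetted area: A = 43 * 0.367 * 0.948 = 14.960 m^2
Step 4 — application rate: Q/A = 579.46/14.960 = 38.7 mm/hr
Therefore the application rate along the lateral = 38.7 mm/hr.


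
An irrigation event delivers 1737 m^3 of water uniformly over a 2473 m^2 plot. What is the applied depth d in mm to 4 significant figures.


Approach: apply depth from volume over area, d = (V/A)*1000.
d = (1737 / 2473) * 1000 = 702.4 mm
Therefore the applied depth d = 702.4 mm.


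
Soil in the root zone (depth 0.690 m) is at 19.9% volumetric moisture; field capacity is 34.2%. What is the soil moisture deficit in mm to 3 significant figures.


Approach: apply the soil moisture deficit relation, SMD = (FC - theta)/100 * depth * 1000.
SMD = (34.2 - 19.9)/100 * 0.690 * 1000 = 98.7 mm
Therefore the soil moisture deficit = 98.7 mm.


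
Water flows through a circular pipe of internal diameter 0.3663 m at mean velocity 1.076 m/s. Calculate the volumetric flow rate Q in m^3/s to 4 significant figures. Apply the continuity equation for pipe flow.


Approach: apply the continuity equation for pipe flow, Q = A * v with A = pi*(D/2)^2.
A = pi*(0.3663/2)^2 = 0.105381 m^2
Q = 0.105381 * 1.076 = 0.1134 m^3/s
Therefore the volumetric flow rate Q = 0.1134 m^3/s.


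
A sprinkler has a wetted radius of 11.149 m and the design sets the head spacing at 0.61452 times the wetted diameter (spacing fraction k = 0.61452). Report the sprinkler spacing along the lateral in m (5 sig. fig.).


Approach: apply the sprinkler spacing rule (spacing as a fraction of wetted diameter), S = k*(2*R).
S = 0.61452 * (2 * 11.149) = 13.703 m
Therefore the sprinkler spacing along the lateral = 13.703 m.


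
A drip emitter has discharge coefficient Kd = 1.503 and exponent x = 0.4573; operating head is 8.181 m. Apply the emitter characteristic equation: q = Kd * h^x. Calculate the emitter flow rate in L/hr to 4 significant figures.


q = 1.503 * 8.181^0.4573 = 3.930 L/hr
Therefore the emitter flow rate = 3.930 L/hr.


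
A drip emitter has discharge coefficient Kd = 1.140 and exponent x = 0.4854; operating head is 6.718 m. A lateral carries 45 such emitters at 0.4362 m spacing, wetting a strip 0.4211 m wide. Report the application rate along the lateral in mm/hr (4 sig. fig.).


Approach: apply the emitter equation with a lateral mass balance, q = Kd*h^x; Q = n*q; rate = Q/(n*spacing*width).
Step 1 — single emitter flow (q = Kd*h^x):
  q = 1.140 * 6.718^0.4854 = 2.87374 L/hr
Step 2 — total lateral flow: Q = 45 * 2.87374 = 129.318 L/hr
Step 3 — wetted area: A = 45 * 0.4362 * 0.4211 = 8.26577 m^2
Step 4 — application rate: Q/A = 129.318/8.26577 = 15.65 mm/hr
Therefore the application rate along the lateral = 15.65 mm/hr.


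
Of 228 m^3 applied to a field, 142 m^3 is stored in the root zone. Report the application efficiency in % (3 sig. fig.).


Approach: apply the application efficiency ratio, Ea = (stored/applied)*100.
Ea = (142/228)*100 = 62.3 %
Therefore the application efficiency = 62.3 %.


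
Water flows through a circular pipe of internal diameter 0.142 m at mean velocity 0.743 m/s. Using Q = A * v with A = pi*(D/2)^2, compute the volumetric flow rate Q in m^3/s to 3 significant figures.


A = pi*(0.142/2)^2 = 0.015837 m^2
Q = 0.015837 * 0.743 = 0.0118 m^3/s
Therefore the volumetric flow rate Q = 0.0118 m^3/s.


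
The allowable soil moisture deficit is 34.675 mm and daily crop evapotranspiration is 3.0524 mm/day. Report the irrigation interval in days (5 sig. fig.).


Approach: apply the irrigation interval relation, interval = SMD / ETc.
interval = 34.675 / 3.0524 = 11.360 days
Therefore the irrigation interval = 11.360 days.


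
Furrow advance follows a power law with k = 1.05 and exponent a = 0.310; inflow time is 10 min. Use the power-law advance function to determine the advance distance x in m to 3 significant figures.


Approach: apply the power-law advance function, x = k*t^a.
x = 1.05 * 10^0.310 = 2.14 m
Therefore the advance distance x = 2.14 m.


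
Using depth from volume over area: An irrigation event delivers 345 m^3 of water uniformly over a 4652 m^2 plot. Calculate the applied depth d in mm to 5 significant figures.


Approach: apply depth from volume over area, d = (V/A)*1000.
d = (345 / 4652) * 1000 = 74.162 mm
Therefore the applied depth d = 74.162 mm.


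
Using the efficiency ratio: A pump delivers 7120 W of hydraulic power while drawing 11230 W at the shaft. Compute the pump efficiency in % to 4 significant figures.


Approach: apply the efficiency ratio, eta = (P_out/P_in)*100.
eta = (7120 / 11230) * 100 = 63.40 %
Therefore the pump efficiency = 63.40 %.


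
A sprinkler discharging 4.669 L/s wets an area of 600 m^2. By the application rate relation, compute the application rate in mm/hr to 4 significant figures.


Approach: apply the application rate relation, rate = (Q/A)*3600.
rate = (4.669 / 600) * 3600 = 28.01 mm/hr
Therefore the application rate = 28.01 mm/hr.


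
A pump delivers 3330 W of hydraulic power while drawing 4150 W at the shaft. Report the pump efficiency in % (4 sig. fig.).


Approach: apply the efficiency ratio, eta = (P_out/P_in)*100.
eta = (3330 / 4150) * 100 = 80.24 %
Therefore the pump efficiency = 80.24 %.


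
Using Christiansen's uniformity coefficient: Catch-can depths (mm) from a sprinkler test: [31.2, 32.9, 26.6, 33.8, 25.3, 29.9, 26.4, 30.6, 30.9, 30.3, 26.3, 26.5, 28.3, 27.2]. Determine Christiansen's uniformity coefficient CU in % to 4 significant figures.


Approach: apply Christiansen's uniformity coefficient, CU = (1 - mean_abs_deviation/mean)*100.
mean = 29.0143 mm
mean |d_i - mean| = 2.35714 mm
CU = (1 - 2.35714/29.0143)*100 = 91.88 %
Therefore Christiansen's uniformity coefficient CU = 91.88 %.


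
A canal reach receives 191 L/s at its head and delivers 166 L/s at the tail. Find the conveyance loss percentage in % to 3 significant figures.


Approach: apply the conveyance loss ratio, loss% = ((Q_head - Q_tail)/Q_head)*100.
loss = ((191 - 166)/191)*100 = 13.1 %
Therefore the conveyance loss percentage = 13.1 %.


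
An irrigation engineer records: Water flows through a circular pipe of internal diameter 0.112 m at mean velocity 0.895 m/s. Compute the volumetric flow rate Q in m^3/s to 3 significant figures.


Approach: apply the continuity equation for pipe flow, Q = A * v with A = pi*(D/2)^2.
A = pi*(0.112/2)^2 = 0.0098520 m^2
Q = 0.0098520 * 0.895 = 0.00882 m^3/s
Therefore the volumetric flow rate Q = 0.00882 m^3/s.


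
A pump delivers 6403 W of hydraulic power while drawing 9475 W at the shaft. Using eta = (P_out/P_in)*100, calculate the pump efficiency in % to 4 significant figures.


eta = (6403 / 9475) * 100 = 67.58 %
Therefore the pump efficiency = 67.58 %.


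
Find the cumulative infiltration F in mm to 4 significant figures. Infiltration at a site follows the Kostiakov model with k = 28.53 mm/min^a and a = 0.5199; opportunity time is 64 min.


Approach: apply the Kostiakov infiltration equation, F = k*t^a.
F = 28.53 * 64^0.5199 = 247.9 mm
Therefore the cumulative infiltration F = 247.9 mm.


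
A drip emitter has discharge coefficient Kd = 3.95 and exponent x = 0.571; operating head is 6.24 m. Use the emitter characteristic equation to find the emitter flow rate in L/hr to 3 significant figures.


Approach: apply the emitter characteristic equation, q = Kd * h^x.
q = 3.95 * 6.24^0.571 = 11.2 L/hr
Therefore the emitter flow rate = 11.2 L/hr.


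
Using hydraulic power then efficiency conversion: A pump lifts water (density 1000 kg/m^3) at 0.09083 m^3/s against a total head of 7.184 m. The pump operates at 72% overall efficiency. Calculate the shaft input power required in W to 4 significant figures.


Approach: apply hydraulic power then efficiency conversion, P = rho*g*Q*H; P_in = P/eta.
Step 1 — hydraulic power (P = rho*g*Q*H):
  P = 1000 * 9.81 * 0.09083 * 7.184 = 6401.25 W
Step 2 — input power: P_in = P/eta = 6401.25 / 0.72 = 8891 W
Therefore the shaft input power required = 8891 W.


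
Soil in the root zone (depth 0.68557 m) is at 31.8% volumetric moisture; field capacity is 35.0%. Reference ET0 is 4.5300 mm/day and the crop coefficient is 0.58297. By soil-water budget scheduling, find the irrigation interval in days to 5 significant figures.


Approach: apply soil-water budget scheduling, SMD = (FC-theta)/100*depth*1000; ETc = ET0*Kc; interval = SMD/ETc.
Step 1 — soil moisture deficit:
  SMD = (35.0 - 31.8)/100 * 0.68557 * 1000 = 21.93824 mm
Step 2 — daily crop ET (ETc = ET0*Kc):
  ETc = 4.5300 * 0.58297 = 2.640854 mm/day
Step 3 — irrigation interval (SMD/ETc):
  interval = 21.93824 / 2.640854 = 8.3073 days
Therefore the irrigation interval = 8.3073 days.


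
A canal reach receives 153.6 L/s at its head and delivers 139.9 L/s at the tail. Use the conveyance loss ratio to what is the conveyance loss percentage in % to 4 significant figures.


Approach: apply the conveyance loss ratio, loss% = ((Q_head - Q_tail)/Q_head)*100.
loss = ((153.6 - 139.9)/153.6)*100 = 8.919 %
Therefore the conveyance loss percentage = 8.919 %.


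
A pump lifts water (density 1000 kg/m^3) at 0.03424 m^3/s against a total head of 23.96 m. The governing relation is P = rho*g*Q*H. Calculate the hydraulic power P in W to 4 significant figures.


P = 1000 * 9.81 * 0.03424 * 23.96 = 8048 W
Therefore the hydraulic power P = 8048 W.


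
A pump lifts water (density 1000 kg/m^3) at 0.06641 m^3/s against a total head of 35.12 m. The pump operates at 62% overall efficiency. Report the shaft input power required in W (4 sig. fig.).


Approach: apply hydraulic power then efficiency conversion, P = rho*g*Q*H; P_in = P/eta.
Step 1 — hydraulic power (P = rho*g*Q*H):
  P = 1000 * 9.81 * 0.06641 * 35.12 = 22880.1 W
Step 2 — input power: P_in = P/eta = 22880.1 / 0.62 = 36900 W
Therefore the shaft input power required = 36900 W.
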